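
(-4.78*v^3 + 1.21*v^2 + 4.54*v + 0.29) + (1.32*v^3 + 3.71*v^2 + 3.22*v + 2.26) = -3.46*v^3 + 4.92*v^2 + 7.76*v + 2.55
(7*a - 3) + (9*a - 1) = 16*a - 4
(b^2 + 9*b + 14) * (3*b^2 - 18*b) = 3*b^4 + 9*b^3 - 120*b^2 - 252*b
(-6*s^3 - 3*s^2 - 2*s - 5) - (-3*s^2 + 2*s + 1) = -6*s^3 - 4*s - 6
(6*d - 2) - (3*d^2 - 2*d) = -3*d^2 + 8*d - 2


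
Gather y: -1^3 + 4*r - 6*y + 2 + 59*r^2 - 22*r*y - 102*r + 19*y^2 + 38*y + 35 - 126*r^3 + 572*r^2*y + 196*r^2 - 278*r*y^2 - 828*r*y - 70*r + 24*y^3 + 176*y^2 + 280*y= -126*r^3 + 255*r^2 - 168*r + 24*y^3 + y^2*(195 - 278*r) + y*(572*r^2 - 850*r + 312) + 36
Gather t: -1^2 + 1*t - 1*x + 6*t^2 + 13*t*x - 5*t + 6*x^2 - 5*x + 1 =6*t^2 + t*(13*x - 4) + 6*x^2 - 6*x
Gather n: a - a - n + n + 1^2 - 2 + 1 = 0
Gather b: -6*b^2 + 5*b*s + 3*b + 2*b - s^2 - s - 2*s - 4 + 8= -6*b^2 + b*(5*s + 5) - s^2 - 3*s + 4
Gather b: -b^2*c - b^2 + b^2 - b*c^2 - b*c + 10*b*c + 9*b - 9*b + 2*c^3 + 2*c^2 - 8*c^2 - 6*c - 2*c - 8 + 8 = -b^2*c + b*(-c^2 + 9*c) + 2*c^3 - 6*c^2 - 8*c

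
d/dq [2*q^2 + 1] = 4*q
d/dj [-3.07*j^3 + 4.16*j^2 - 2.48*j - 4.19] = -9.21*j^2 + 8.32*j - 2.48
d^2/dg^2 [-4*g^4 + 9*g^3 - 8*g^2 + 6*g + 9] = -48*g^2 + 54*g - 16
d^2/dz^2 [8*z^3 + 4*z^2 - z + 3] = 48*z + 8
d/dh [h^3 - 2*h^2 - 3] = h*(3*h - 4)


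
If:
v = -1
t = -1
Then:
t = -1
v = -1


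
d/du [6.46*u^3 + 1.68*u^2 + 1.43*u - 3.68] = 19.38*u^2 + 3.36*u + 1.43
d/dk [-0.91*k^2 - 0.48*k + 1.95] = -1.82*k - 0.48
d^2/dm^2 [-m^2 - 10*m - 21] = -2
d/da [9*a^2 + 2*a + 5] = 18*a + 2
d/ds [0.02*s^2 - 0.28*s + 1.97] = 0.04*s - 0.28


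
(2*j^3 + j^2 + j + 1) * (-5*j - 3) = -10*j^4 - 11*j^3 - 8*j^2 - 8*j - 3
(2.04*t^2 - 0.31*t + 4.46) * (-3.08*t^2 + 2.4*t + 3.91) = -6.2832*t^4 + 5.8508*t^3 - 6.5044*t^2 + 9.4919*t + 17.4386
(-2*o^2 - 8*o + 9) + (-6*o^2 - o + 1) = -8*o^2 - 9*o + 10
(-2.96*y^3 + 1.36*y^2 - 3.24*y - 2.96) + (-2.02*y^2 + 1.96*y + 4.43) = -2.96*y^3 - 0.66*y^2 - 1.28*y + 1.47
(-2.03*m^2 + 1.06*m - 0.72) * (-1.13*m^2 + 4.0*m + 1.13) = 2.2939*m^4 - 9.3178*m^3 + 2.7597*m^2 - 1.6822*m - 0.8136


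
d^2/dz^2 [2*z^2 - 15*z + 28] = 4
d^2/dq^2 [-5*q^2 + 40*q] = -10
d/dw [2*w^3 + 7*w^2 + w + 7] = 6*w^2 + 14*w + 1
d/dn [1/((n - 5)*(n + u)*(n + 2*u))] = (-(n - 5)*(n + u) - (n - 5)*(n + 2*u) - (n + u)*(n + 2*u))/((n - 5)^2*(n + u)^2*(n + 2*u)^2)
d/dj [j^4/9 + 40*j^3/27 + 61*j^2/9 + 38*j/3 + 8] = 4*j^3/9 + 40*j^2/9 + 122*j/9 + 38/3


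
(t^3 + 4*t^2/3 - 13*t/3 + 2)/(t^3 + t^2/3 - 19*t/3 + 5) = (3*t - 2)/(3*t - 5)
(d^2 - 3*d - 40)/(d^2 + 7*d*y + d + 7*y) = (d^2 - 3*d - 40)/(d^2 + 7*d*y + d + 7*y)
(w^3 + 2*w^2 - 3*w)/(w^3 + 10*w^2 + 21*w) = (w - 1)/(w + 7)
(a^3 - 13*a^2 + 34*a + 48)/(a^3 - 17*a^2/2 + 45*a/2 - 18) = 2*(a^3 - 13*a^2 + 34*a + 48)/(2*a^3 - 17*a^2 + 45*a - 36)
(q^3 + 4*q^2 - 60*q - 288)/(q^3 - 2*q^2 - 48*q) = (q + 6)/q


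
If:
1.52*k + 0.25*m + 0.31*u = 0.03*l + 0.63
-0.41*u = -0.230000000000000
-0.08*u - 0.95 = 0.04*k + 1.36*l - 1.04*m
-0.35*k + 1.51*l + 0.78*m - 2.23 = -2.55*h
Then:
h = 1.35184164510147 - 0.78179970499126*m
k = 0.285460424223271 - 0.149294140398376*m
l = 0.769096886482305*m - 0.739923871874573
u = 0.56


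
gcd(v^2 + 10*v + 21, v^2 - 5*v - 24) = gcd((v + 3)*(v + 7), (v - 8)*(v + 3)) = v + 3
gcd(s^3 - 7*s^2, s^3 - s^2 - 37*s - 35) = s - 7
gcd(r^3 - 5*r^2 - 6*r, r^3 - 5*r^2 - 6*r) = r^3 - 5*r^2 - 6*r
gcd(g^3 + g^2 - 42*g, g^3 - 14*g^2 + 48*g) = g^2 - 6*g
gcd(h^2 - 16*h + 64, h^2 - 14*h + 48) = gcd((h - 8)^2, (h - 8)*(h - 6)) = h - 8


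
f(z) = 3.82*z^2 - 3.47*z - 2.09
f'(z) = 7.64*z - 3.47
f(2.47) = 12.64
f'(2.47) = 15.40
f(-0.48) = 0.46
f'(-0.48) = -7.14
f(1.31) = -0.08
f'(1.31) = 6.54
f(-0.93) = 4.44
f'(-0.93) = -10.58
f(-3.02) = 43.23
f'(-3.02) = -26.54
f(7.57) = 190.55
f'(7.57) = 54.36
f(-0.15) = -1.48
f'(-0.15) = -4.62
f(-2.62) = 33.22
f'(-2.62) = -23.49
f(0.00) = -2.09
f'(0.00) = -3.47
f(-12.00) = 589.63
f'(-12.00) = -95.15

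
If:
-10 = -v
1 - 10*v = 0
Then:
No Solution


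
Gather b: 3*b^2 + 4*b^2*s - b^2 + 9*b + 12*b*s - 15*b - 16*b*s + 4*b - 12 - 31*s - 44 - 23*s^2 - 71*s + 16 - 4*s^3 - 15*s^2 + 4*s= b^2*(4*s + 2) + b*(-4*s - 2) - 4*s^3 - 38*s^2 - 98*s - 40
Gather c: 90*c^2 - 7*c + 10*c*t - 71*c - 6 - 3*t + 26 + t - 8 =90*c^2 + c*(10*t - 78) - 2*t + 12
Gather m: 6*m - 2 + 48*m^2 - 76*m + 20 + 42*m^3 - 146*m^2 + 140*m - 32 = 42*m^3 - 98*m^2 + 70*m - 14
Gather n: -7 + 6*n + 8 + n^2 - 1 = n^2 + 6*n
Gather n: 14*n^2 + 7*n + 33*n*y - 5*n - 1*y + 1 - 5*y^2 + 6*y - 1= 14*n^2 + n*(33*y + 2) - 5*y^2 + 5*y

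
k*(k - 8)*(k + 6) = k^3 - 2*k^2 - 48*k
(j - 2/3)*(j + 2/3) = j^2 - 4/9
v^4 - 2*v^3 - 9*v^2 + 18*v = v*(v - 3)*(v - 2)*(v + 3)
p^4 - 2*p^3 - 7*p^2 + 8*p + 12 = (p - 3)*(p - 2)*(p + 1)*(p + 2)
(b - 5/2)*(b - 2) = b^2 - 9*b/2 + 5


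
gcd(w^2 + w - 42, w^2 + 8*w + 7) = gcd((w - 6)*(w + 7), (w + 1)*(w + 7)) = w + 7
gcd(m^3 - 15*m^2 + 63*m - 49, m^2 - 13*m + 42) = m - 7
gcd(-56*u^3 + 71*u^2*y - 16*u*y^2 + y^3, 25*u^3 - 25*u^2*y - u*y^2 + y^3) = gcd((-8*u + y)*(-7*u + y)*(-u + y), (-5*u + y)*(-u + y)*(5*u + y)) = -u + y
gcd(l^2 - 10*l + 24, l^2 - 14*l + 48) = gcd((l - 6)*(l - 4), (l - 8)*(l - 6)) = l - 6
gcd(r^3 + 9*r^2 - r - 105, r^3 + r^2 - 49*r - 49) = r + 7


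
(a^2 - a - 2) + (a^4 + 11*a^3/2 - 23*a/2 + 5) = a^4 + 11*a^3/2 + a^2 - 25*a/2 + 3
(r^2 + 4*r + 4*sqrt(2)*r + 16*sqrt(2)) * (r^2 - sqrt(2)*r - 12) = r^4 + 4*r^3 + 3*sqrt(2)*r^3 - 20*r^2 + 12*sqrt(2)*r^2 - 80*r - 48*sqrt(2)*r - 192*sqrt(2)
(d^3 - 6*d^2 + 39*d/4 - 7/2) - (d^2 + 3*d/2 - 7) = d^3 - 7*d^2 + 33*d/4 + 7/2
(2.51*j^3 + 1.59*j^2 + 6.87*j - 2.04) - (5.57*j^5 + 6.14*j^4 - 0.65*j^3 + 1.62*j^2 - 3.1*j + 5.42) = -5.57*j^5 - 6.14*j^4 + 3.16*j^3 - 0.03*j^2 + 9.97*j - 7.46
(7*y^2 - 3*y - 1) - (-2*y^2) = 9*y^2 - 3*y - 1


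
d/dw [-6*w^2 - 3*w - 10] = -12*w - 3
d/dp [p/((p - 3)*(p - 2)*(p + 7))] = 2*(-p^3 - p^2 + 21)/(p^6 + 4*p^5 - 54*p^4 - 32*p^3 + 1009*p^2 - 2436*p + 1764)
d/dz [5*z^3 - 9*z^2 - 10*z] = 15*z^2 - 18*z - 10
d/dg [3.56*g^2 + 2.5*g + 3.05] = 7.12*g + 2.5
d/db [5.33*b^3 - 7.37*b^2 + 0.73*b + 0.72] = 15.99*b^2 - 14.74*b + 0.73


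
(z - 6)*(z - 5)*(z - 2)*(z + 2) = z^4 - 11*z^3 + 26*z^2 + 44*z - 120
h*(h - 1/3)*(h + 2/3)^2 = h^4 + h^3 - 4*h/27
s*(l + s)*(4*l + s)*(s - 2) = 4*l^2*s^2 - 8*l^2*s + 5*l*s^3 - 10*l*s^2 + s^4 - 2*s^3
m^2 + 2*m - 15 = (m - 3)*(m + 5)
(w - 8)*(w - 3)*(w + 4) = w^3 - 7*w^2 - 20*w + 96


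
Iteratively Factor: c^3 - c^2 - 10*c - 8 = (c - 4)*(c^2 + 3*c + 2) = (c - 4)*(c + 2)*(c + 1)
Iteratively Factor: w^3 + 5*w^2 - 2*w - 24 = (w + 3)*(w^2 + 2*w - 8) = (w + 3)*(w + 4)*(w - 2)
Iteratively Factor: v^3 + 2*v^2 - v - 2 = (v + 1)*(v^2 + v - 2) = (v + 1)*(v + 2)*(v - 1)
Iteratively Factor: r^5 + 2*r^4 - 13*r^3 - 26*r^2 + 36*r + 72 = (r - 3)*(r^4 + 5*r^3 + 2*r^2 - 20*r - 24) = (r - 3)*(r - 2)*(r^3 + 7*r^2 + 16*r + 12) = (r - 3)*(r - 2)*(r + 2)*(r^2 + 5*r + 6) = (r - 3)*(r - 2)*(r + 2)*(r + 3)*(r + 2)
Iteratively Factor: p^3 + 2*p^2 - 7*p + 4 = (p + 4)*(p^2 - 2*p + 1) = (p - 1)*(p + 4)*(p - 1)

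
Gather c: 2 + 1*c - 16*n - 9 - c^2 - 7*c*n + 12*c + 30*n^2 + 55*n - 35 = -c^2 + c*(13 - 7*n) + 30*n^2 + 39*n - 42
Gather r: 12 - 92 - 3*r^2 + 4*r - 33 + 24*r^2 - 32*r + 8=21*r^2 - 28*r - 105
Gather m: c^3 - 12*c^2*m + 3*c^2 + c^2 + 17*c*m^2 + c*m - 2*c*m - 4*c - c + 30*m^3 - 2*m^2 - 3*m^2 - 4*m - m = c^3 + 4*c^2 - 5*c + 30*m^3 + m^2*(17*c - 5) + m*(-12*c^2 - c - 5)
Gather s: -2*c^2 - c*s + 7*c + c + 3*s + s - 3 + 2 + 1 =-2*c^2 + 8*c + s*(4 - c)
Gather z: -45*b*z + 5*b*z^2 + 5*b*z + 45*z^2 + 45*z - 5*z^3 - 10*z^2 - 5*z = -5*z^3 + z^2*(5*b + 35) + z*(40 - 40*b)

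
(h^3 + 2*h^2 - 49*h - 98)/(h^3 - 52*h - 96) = (h^2 - 49)/(h^2 - 2*h - 48)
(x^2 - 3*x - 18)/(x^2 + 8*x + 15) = (x - 6)/(x + 5)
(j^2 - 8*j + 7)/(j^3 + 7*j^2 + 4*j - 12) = (j - 7)/(j^2 + 8*j + 12)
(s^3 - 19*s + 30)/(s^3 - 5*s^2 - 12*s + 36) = (s^2 + 2*s - 15)/(s^2 - 3*s - 18)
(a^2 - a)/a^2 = (a - 1)/a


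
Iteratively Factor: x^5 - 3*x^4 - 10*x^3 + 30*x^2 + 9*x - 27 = (x - 3)*(x^4 - 10*x^2 + 9) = (x - 3)*(x + 3)*(x^3 - 3*x^2 - x + 3) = (x - 3)^2*(x + 3)*(x^2 - 1) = (x - 3)^2*(x - 1)*(x + 3)*(x + 1)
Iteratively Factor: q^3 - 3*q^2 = (q - 3)*(q^2) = q*(q - 3)*(q)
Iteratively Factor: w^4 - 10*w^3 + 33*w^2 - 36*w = (w - 3)*(w^3 - 7*w^2 + 12*w) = (w - 4)*(w - 3)*(w^2 - 3*w) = w*(w - 4)*(w - 3)*(w - 3)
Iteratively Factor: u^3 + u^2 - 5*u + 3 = (u - 1)*(u^2 + 2*u - 3) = (u - 1)*(u + 3)*(u - 1)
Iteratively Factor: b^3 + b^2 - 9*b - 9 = (b + 1)*(b^2 - 9) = (b + 1)*(b + 3)*(b - 3)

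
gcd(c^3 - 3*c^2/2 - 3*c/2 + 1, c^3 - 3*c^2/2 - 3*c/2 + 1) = c^3 - 3*c^2/2 - 3*c/2 + 1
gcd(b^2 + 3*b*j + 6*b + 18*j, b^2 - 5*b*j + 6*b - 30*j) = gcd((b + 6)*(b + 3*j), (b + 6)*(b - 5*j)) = b + 6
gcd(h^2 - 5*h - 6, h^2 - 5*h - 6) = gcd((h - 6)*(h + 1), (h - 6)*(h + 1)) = h^2 - 5*h - 6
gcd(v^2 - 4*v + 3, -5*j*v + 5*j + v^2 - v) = v - 1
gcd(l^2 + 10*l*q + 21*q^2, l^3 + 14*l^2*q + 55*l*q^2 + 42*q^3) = l + 7*q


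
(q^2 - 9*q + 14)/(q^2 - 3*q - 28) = (q - 2)/(q + 4)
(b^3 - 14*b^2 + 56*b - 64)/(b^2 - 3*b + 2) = (b^2 - 12*b + 32)/(b - 1)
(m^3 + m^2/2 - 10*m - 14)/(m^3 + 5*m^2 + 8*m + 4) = (m - 7/2)/(m + 1)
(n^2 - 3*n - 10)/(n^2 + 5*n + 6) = (n - 5)/(n + 3)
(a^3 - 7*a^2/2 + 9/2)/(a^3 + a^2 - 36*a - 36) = (2*a^2 - 9*a + 9)/(2*(a^2 - 36))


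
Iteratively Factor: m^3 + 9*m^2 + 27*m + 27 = (m + 3)*(m^2 + 6*m + 9) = (m + 3)^2*(m + 3)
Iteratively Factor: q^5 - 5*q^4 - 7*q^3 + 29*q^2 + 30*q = (q + 1)*(q^4 - 6*q^3 - q^2 + 30*q) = (q - 5)*(q + 1)*(q^3 - q^2 - 6*q) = (q - 5)*(q - 3)*(q + 1)*(q^2 + 2*q) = (q - 5)*(q - 3)*(q + 1)*(q + 2)*(q)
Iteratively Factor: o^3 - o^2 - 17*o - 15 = (o + 3)*(o^2 - 4*o - 5) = (o + 1)*(o + 3)*(o - 5)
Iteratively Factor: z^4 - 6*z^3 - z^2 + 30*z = (z - 3)*(z^3 - 3*z^2 - 10*z) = (z - 3)*(z + 2)*(z^2 - 5*z) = z*(z - 3)*(z + 2)*(z - 5)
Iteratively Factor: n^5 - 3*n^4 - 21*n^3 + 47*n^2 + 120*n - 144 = (n - 4)*(n^4 + n^3 - 17*n^2 - 21*n + 36) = (n - 4)^2*(n^3 + 5*n^2 + 3*n - 9) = (n - 4)^2*(n + 3)*(n^2 + 2*n - 3) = (n - 4)^2*(n - 1)*(n + 3)*(n + 3)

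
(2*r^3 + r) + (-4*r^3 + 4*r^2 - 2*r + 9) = -2*r^3 + 4*r^2 - r + 9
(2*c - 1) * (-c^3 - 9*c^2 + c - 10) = -2*c^4 - 17*c^3 + 11*c^2 - 21*c + 10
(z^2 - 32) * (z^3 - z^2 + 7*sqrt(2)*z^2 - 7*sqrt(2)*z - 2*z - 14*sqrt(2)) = z^5 - z^4 + 7*sqrt(2)*z^4 - 34*z^3 - 7*sqrt(2)*z^3 - 238*sqrt(2)*z^2 + 32*z^2 + 64*z + 224*sqrt(2)*z + 448*sqrt(2)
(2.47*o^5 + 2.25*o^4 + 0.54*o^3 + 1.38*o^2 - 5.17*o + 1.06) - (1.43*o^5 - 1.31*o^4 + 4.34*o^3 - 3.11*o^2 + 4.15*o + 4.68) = 1.04*o^5 + 3.56*o^4 - 3.8*o^3 + 4.49*o^2 - 9.32*o - 3.62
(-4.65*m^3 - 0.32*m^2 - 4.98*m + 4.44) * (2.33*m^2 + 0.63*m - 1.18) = -10.8345*m^5 - 3.6751*m^4 - 6.318*m^3 + 7.5854*m^2 + 8.6736*m - 5.2392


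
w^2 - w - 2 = (w - 2)*(w + 1)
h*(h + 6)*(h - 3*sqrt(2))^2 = h^4 - 6*sqrt(2)*h^3 + 6*h^3 - 36*sqrt(2)*h^2 + 18*h^2 + 108*h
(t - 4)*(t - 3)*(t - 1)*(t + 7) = t^4 - t^3 - 37*t^2 + 121*t - 84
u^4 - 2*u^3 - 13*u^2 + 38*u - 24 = (u - 3)*(u - 2)*(u - 1)*(u + 4)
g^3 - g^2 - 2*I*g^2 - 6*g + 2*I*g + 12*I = (g - 3)*(g + 2)*(g - 2*I)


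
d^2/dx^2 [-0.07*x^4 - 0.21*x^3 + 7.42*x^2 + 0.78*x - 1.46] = -0.84*x^2 - 1.26*x + 14.84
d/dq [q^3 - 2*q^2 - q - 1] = 3*q^2 - 4*q - 1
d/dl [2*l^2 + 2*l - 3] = 4*l + 2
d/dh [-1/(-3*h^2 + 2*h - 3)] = 2*(1 - 3*h)/(3*h^2 - 2*h + 3)^2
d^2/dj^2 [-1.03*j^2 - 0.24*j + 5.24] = -2.06000000000000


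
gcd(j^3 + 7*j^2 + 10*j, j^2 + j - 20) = j + 5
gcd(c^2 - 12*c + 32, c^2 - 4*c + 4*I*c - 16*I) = c - 4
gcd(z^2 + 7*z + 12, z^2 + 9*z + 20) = z + 4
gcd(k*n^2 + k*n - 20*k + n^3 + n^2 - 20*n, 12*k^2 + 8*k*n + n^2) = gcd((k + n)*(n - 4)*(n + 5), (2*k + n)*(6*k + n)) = 1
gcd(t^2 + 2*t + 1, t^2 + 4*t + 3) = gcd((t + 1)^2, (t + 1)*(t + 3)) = t + 1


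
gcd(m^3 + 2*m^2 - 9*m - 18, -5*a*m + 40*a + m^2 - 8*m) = 1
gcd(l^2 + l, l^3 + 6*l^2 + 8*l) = l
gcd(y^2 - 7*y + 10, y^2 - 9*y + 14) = y - 2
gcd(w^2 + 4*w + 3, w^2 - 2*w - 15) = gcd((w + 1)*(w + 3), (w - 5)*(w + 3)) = w + 3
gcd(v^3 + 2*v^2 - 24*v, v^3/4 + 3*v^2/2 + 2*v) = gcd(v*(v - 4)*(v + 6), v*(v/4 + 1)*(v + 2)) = v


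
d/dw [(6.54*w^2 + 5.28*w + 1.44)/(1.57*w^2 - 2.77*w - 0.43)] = (-26.4054*w^2 - 10.146*w + 1.7184)/(2.4649*w^4 - 8.6978*w^3 + 6.3227*w^2 + 2.3822*w + 0.1849)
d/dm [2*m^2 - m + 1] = 4*m - 1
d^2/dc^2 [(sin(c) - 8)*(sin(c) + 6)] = 2*sin(c) + 2*cos(2*c)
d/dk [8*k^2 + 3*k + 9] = 16*k + 3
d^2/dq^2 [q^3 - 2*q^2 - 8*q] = 6*q - 4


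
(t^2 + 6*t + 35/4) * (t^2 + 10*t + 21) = t^4 + 16*t^3 + 359*t^2/4 + 427*t/2 + 735/4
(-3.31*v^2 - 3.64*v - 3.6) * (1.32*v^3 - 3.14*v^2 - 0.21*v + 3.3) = -4.3692*v^5 + 5.5886*v^4 + 7.3727*v^3 + 1.1454*v^2 - 11.256*v - 11.88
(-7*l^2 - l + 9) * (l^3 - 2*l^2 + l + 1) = -7*l^5 + 13*l^4 + 4*l^3 - 26*l^2 + 8*l + 9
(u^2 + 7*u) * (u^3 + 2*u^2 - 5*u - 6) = u^5 + 9*u^4 + 9*u^3 - 41*u^2 - 42*u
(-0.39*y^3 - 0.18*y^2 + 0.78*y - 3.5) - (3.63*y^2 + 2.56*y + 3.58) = -0.39*y^3 - 3.81*y^2 - 1.78*y - 7.08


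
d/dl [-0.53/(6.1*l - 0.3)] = 3.233/(6.1*l - 0.3)^2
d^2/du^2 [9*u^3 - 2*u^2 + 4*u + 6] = 54*u - 4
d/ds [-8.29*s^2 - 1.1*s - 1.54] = -16.58*s - 1.1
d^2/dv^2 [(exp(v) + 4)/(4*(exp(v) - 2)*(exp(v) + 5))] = (exp(4*v) + 13*exp(3*v) + 96*exp(2*v) + 226*exp(v) + 220)*exp(v)/(4*(exp(6*v) + 9*exp(5*v) - 3*exp(4*v) - 153*exp(3*v) + 30*exp(2*v) + 900*exp(v) - 1000))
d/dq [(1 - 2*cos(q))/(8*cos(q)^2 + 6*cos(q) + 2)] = (-8*cos(q)^2 + 8*cos(q) + 5)*sin(q)/(2*(-4*sin(q)^2 + 3*cos(q) + 5)^2)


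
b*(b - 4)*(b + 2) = b^3 - 2*b^2 - 8*b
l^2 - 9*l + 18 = (l - 6)*(l - 3)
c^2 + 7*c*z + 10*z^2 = (c + 2*z)*(c + 5*z)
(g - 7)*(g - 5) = g^2 - 12*g + 35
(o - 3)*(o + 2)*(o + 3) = o^3 + 2*o^2 - 9*o - 18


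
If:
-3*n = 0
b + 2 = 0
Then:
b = -2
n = 0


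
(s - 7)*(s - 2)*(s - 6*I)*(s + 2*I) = s^4 - 9*s^3 - 4*I*s^3 + 26*s^2 + 36*I*s^2 - 108*s - 56*I*s + 168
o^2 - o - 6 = (o - 3)*(o + 2)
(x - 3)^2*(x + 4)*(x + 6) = x^4 + 4*x^3 - 27*x^2 - 54*x + 216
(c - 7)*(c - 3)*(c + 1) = c^3 - 9*c^2 + 11*c + 21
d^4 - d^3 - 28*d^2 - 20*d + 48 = (d - 6)*(d - 1)*(d + 2)*(d + 4)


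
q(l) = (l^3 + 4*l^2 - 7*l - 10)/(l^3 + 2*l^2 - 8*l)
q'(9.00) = -0.02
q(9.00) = 1.20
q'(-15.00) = -0.01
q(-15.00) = 0.85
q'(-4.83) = -1.14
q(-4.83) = -0.16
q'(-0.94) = -1.49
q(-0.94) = -0.08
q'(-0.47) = -5.72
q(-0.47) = -1.45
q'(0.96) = -1.39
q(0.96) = 2.45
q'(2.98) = -0.16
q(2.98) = 1.53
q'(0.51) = -4.84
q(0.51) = 3.62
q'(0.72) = -2.44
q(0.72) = 2.90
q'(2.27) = -0.26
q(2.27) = 1.67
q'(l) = (-3*l^2 - 4*l + 8)*(l^3 + 4*l^2 - 7*l - 10)/(l^3 + 2*l^2 - 8*l)^2 + (3*l^2 + 8*l - 7)/(l^3 + 2*l^2 - 8*l) = 2*(-l^2 - 5*l - 10)/(l^2*(l^2 + 8*l + 16))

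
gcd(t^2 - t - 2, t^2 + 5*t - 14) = t - 2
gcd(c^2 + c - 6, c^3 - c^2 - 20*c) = 1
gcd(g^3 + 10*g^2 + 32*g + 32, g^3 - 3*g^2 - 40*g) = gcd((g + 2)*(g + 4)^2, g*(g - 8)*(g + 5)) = 1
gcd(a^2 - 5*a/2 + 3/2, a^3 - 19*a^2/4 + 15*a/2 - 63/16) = a - 3/2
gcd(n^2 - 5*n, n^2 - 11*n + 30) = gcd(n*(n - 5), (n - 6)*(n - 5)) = n - 5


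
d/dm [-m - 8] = -1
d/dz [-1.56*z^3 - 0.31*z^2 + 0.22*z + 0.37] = -4.68*z^2 - 0.62*z + 0.22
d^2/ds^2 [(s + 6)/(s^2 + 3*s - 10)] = 2*(-3*(s + 3)*(s^2 + 3*s - 10) + (s + 6)*(2*s + 3)^2)/(s^2 + 3*s - 10)^3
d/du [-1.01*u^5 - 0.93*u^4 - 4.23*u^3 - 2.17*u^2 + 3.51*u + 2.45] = -5.05*u^4 - 3.72*u^3 - 12.69*u^2 - 4.34*u + 3.51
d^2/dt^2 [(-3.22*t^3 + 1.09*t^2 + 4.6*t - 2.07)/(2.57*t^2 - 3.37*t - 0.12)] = (5.6843418860808e-14*t^4 + 4.52130999999993*t^3 - 87.82893*t^2 + 115.80201*t - 51.98343)/(16.974593*t^6 - 66.775539*t^5 + 85.183935*t^4 - 32.036905*t^3 - 3.97746*t^2 - 0.145584*t - 0.001728)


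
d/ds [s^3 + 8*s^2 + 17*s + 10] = 3*s^2 + 16*s + 17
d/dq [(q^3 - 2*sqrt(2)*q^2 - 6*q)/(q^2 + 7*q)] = (q^2 + 14*q - 14*sqrt(2) + 6)/(q^2 + 14*q + 49)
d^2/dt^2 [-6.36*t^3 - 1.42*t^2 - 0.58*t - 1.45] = -38.16*t - 2.84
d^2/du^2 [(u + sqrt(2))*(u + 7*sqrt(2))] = 2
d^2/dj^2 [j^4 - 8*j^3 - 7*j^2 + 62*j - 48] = 12*j^2 - 48*j - 14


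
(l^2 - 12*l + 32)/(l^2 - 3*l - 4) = (l - 8)/(l + 1)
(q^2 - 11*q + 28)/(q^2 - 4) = (q^2 - 11*q + 28)/(q^2 - 4)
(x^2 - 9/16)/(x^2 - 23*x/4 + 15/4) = (x + 3/4)/(x - 5)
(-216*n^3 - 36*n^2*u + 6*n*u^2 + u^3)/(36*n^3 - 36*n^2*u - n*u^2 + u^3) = (6*n + u)/(-n + u)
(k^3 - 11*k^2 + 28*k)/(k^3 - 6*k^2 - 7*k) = (k - 4)/(k + 1)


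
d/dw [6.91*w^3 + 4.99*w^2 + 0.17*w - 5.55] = 20.73*w^2 + 9.98*w + 0.17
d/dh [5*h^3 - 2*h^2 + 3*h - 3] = 15*h^2 - 4*h + 3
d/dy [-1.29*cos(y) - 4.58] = 1.29*sin(y)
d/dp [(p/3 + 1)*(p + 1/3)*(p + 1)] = p^2 + 26*p/9 + 13/9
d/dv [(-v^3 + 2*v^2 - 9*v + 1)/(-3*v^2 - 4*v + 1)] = (3*v^4 + 8*v^3 - 38*v^2 + 10*v - 5)/(9*v^4 + 24*v^3 + 10*v^2 - 8*v + 1)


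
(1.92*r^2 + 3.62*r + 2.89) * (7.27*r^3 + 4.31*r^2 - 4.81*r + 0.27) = 13.9584*r^5 + 34.5926*r^4 + 27.3773*r^3 - 4.4379*r^2 - 12.9235*r + 0.7803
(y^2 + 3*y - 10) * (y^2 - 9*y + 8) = y^4 - 6*y^3 - 29*y^2 + 114*y - 80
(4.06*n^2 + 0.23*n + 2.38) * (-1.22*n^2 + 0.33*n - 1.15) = -4.9532*n^4 + 1.0592*n^3 - 7.4967*n^2 + 0.5209*n - 2.737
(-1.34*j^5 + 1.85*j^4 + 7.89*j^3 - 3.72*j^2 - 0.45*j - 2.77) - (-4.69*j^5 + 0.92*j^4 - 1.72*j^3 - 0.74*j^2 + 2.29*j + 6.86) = 3.35*j^5 + 0.93*j^4 + 9.61*j^3 - 2.98*j^2 - 2.74*j - 9.63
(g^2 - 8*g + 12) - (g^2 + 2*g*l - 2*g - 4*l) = -2*g*l - 6*g + 4*l + 12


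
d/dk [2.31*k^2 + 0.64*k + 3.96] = 4.62*k + 0.64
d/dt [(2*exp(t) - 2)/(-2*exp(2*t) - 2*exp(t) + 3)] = (4*exp(2*t) - 8*exp(t) + 2)*exp(t)/(4*exp(4*t) + 8*exp(3*t) - 8*exp(2*t) - 12*exp(t) + 9)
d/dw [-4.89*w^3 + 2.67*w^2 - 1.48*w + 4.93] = -14.67*w^2 + 5.34*w - 1.48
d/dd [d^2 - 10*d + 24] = 2*d - 10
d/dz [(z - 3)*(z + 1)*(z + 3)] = 3*z^2 + 2*z - 9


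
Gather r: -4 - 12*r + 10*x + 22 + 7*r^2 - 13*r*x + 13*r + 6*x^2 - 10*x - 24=7*r^2 + r*(1 - 13*x) + 6*x^2 - 6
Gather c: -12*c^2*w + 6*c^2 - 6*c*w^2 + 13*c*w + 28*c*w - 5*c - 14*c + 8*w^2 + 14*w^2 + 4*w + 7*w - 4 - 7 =c^2*(6 - 12*w) + c*(-6*w^2 + 41*w - 19) + 22*w^2 + 11*w - 11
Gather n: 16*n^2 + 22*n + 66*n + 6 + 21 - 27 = 16*n^2 + 88*n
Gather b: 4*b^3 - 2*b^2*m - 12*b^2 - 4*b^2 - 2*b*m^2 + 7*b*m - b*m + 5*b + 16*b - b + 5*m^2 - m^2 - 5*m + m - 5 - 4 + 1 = 4*b^3 + b^2*(-2*m - 16) + b*(-2*m^2 + 6*m + 20) + 4*m^2 - 4*m - 8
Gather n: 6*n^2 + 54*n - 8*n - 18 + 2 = 6*n^2 + 46*n - 16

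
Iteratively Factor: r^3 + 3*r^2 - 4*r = (r - 1)*(r^2 + 4*r) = r*(r - 1)*(r + 4)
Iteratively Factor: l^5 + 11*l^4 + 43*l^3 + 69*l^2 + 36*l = (l + 4)*(l^4 + 7*l^3 + 15*l^2 + 9*l) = (l + 1)*(l + 4)*(l^3 + 6*l^2 + 9*l) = (l + 1)*(l + 3)*(l + 4)*(l^2 + 3*l) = (l + 1)*(l + 3)^2*(l + 4)*(l)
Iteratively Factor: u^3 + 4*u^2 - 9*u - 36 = (u + 3)*(u^2 + u - 12) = (u + 3)*(u + 4)*(u - 3)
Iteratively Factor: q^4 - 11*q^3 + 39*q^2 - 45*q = (q - 5)*(q^3 - 6*q^2 + 9*q) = q*(q - 5)*(q^2 - 6*q + 9) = q*(q - 5)*(q - 3)*(q - 3)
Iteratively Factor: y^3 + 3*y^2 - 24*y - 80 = (y - 5)*(y^2 + 8*y + 16) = (y - 5)*(y + 4)*(y + 4)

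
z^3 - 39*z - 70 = (z - 7)*(z + 2)*(z + 5)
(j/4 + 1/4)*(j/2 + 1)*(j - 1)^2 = j^4/8 + j^3/8 - 3*j^2/8 - j/8 + 1/4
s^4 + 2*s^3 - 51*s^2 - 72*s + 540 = (s - 6)*(s - 3)*(s + 5)*(s + 6)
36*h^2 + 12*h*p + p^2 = (6*h + p)^2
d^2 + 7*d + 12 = (d + 3)*(d + 4)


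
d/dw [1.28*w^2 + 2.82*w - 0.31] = 2.56*w + 2.82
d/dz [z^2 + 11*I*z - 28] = 2*z + 11*I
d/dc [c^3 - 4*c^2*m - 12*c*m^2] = 3*c^2 - 8*c*m - 12*m^2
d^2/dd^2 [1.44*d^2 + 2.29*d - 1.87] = 2.88000000000000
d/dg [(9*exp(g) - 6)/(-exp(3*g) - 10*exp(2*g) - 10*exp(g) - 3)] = (18*exp(3*g) + 72*exp(2*g) - 120*exp(g) - 87)*exp(g)/(exp(6*g) + 20*exp(5*g) + 120*exp(4*g) + 206*exp(3*g) + 160*exp(2*g) + 60*exp(g) + 9)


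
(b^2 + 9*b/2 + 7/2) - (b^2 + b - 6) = 7*b/2 + 19/2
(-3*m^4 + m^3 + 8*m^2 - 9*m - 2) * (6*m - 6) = -18*m^5 + 24*m^4 + 42*m^3 - 102*m^2 + 42*m + 12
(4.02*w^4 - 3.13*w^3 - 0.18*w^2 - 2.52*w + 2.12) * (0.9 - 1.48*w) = -5.9496*w^5 + 8.2504*w^4 - 2.5506*w^3 + 3.5676*w^2 - 5.4056*w + 1.908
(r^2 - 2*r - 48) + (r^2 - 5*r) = 2*r^2 - 7*r - 48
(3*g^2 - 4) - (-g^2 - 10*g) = 4*g^2 + 10*g - 4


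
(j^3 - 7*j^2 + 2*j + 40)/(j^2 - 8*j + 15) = (j^2 - 2*j - 8)/(j - 3)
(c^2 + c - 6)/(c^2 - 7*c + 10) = (c + 3)/(c - 5)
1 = 1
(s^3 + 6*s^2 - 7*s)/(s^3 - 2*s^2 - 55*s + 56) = s/(s - 8)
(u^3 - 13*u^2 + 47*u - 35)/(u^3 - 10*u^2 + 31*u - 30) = (u^2 - 8*u + 7)/(u^2 - 5*u + 6)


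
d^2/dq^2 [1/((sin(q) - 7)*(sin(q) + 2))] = (-4*sin(q)^4 + 15*sin(q)^3 - 75*sin(q)^2 + 40*sin(q) + 78)/((sin(q) - 7)^3*(sin(q) + 2)^3)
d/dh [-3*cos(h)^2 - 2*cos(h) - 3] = 2*(3*cos(h) + 1)*sin(h)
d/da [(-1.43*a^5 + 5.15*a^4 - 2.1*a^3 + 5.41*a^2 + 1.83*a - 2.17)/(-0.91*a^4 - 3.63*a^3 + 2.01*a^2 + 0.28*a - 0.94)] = (1.3013*a^8 + 10.3818*a^7 - 29.2284*a^6 + 28.9476*a^5 + 31.4602*a^4 - 15.153*a^3 - 19.8728*a^2 - 1.4474*a - 1.1126)/(0.8281*a^8 + 6.6066*a^7 + 9.5187*a^6 - 15.1022*a^5 + 3.7181*a^4 + 7.95*a^3 - 3.7004*a^2 - 0.5264*a + 0.8836)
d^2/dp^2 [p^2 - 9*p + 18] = 2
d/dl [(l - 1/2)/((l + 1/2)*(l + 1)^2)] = 2*(-4*l^2 + 2*l + 3)/(4*l^5 + 16*l^4 + 25*l^3 + 19*l^2 + 7*l + 1)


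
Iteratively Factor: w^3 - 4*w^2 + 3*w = (w)*(w^2 - 4*w + 3) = w*(w - 1)*(w - 3)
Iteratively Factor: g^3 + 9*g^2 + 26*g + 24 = (g + 4)*(g^2 + 5*g + 6) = (g + 3)*(g + 4)*(g + 2)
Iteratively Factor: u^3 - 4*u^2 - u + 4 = (u - 1)*(u^2 - 3*u - 4) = (u - 4)*(u - 1)*(u + 1)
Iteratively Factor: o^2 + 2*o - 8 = (o + 4)*(o - 2)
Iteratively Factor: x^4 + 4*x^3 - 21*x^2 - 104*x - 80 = (x - 5)*(x^3 + 9*x^2 + 24*x + 16) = (x - 5)*(x + 4)*(x^2 + 5*x + 4) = (x - 5)*(x + 4)^2*(x + 1)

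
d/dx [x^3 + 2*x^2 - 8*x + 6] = 3*x^2 + 4*x - 8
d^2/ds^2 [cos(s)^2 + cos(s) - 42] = -cos(s) - 2*cos(2*s)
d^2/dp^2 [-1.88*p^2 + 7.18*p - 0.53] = -3.76000000000000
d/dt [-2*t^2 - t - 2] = -4*t - 1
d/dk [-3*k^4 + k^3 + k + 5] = -12*k^3 + 3*k^2 + 1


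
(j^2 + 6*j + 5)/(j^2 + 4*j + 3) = (j + 5)/(j + 3)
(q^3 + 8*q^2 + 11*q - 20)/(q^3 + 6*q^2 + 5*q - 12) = (q + 5)/(q + 3)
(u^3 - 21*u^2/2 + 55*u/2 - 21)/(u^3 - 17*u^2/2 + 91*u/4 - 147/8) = 4*(u^2 - 9*u + 14)/(4*u^2 - 28*u + 49)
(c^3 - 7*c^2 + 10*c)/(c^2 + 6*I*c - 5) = c*(c^2 - 7*c + 10)/(c^2 + 6*I*c - 5)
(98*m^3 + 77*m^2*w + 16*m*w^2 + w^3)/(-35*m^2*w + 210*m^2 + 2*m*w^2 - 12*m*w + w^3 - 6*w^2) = (14*m^2 + 9*m*w + w^2)/(-5*m*w + 30*m + w^2 - 6*w)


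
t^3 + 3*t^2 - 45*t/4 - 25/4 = (t - 5/2)*(t + 1/2)*(t + 5)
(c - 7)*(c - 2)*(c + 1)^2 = c^4 - 7*c^3 - 3*c^2 + 19*c + 14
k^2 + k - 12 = (k - 3)*(k + 4)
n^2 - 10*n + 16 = (n - 8)*(n - 2)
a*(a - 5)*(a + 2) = a^3 - 3*a^2 - 10*a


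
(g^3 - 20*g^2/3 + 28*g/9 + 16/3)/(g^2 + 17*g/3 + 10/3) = (g^2 - 22*g/3 + 8)/(g + 5)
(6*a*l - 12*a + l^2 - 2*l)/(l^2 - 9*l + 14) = (6*a + l)/(l - 7)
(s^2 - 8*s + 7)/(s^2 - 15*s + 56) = (s - 1)/(s - 8)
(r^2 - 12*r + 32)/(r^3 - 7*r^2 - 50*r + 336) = (r - 4)/(r^2 + r - 42)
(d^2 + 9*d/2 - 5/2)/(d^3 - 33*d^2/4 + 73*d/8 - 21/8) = 4*(d + 5)/(4*d^2 - 31*d + 21)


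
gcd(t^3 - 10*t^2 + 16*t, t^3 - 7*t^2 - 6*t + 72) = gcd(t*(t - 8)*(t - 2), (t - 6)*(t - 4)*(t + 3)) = 1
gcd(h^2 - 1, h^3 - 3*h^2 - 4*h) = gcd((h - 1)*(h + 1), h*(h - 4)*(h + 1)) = h + 1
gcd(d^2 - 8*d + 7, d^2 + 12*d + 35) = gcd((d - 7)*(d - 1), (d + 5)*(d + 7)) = 1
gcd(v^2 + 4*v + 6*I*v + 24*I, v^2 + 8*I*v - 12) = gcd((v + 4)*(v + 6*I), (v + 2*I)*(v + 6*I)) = v + 6*I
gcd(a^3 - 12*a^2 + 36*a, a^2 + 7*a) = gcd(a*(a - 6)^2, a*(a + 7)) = a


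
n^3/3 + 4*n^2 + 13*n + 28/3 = (n/3 + 1/3)*(n + 4)*(n + 7)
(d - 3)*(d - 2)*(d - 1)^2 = d^4 - 7*d^3 + 17*d^2 - 17*d + 6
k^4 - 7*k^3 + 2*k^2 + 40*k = k*(k - 5)*(k - 4)*(k + 2)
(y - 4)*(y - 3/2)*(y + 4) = y^3 - 3*y^2/2 - 16*y + 24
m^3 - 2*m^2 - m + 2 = (m - 2)*(m - 1)*(m + 1)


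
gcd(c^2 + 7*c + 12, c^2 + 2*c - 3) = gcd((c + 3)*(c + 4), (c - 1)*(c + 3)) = c + 3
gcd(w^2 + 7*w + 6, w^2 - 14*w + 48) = 1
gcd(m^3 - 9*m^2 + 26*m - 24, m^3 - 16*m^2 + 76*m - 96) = m - 2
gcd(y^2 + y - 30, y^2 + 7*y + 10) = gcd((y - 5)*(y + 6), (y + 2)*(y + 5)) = 1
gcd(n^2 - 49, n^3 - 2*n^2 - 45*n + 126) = n + 7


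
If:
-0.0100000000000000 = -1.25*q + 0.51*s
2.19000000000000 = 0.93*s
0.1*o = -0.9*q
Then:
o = -8.72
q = 0.97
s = 2.35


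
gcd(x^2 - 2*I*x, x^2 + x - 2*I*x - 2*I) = x - 2*I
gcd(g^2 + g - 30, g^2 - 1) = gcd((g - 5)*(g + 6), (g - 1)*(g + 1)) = 1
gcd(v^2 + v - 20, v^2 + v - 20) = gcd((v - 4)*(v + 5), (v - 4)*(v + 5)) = v^2 + v - 20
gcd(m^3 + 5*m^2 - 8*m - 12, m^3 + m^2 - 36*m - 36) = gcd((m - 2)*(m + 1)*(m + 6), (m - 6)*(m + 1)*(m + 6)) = m^2 + 7*m + 6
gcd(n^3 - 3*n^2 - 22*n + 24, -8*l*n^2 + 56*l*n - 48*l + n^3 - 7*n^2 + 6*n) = n^2 - 7*n + 6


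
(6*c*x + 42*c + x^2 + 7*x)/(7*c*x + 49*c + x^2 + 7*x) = (6*c + x)/(7*c + x)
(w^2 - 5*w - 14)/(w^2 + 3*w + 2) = (w - 7)/(w + 1)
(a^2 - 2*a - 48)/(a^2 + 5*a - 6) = (a - 8)/(a - 1)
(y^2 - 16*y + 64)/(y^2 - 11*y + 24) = (y - 8)/(y - 3)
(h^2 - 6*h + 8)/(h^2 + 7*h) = (h^2 - 6*h + 8)/(h*(h + 7))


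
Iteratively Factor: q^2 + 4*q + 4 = (q + 2)*(q + 2)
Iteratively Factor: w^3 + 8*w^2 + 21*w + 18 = (w + 3)*(w^2 + 5*w + 6) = (w + 3)^2*(w + 2)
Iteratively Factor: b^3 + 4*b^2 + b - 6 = (b - 1)*(b^2 + 5*b + 6) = (b - 1)*(b + 3)*(b + 2)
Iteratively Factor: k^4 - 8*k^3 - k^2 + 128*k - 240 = (k - 4)*(k^3 - 4*k^2 - 17*k + 60) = (k - 5)*(k - 4)*(k^2 + k - 12) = (k - 5)*(k - 4)*(k - 3)*(k + 4)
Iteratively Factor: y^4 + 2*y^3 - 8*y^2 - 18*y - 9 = (y - 3)*(y^3 + 5*y^2 + 7*y + 3) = (y - 3)*(y + 1)*(y^2 + 4*y + 3) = (y - 3)*(y + 1)^2*(y + 3)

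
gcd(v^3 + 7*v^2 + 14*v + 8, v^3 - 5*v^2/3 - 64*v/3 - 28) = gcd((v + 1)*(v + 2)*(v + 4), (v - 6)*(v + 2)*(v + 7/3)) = v + 2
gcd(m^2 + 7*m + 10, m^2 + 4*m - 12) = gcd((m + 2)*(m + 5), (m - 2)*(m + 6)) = 1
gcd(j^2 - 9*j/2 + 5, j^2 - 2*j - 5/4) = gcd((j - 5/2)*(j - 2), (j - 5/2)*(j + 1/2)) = j - 5/2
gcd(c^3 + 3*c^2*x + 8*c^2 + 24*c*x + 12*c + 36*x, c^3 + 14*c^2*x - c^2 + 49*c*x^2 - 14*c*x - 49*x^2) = 1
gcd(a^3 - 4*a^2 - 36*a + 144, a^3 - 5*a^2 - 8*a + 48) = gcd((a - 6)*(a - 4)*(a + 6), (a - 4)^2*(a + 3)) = a - 4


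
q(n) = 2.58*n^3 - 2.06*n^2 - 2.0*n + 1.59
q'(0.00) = -2.00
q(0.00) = 1.59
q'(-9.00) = 662.02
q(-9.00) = -2028.09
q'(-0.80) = 6.25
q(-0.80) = 0.55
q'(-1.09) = 11.69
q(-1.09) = -2.02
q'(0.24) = -2.54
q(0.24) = 1.03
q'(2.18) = 25.80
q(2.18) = 14.17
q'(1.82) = 16.14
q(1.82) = 6.68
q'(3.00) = 55.30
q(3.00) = 46.71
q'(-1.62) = 24.99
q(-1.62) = -11.55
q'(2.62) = 40.34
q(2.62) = 28.61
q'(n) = 7.74*n^2 - 4.12*n - 2.0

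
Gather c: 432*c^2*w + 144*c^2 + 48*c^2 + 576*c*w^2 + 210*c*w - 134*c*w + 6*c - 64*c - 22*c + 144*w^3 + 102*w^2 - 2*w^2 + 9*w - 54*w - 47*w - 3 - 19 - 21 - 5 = c^2*(432*w + 192) + c*(576*w^2 + 76*w - 80) + 144*w^3 + 100*w^2 - 92*w - 48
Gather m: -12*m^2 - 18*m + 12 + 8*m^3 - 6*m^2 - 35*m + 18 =8*m^3 - 18*m^2 - 53*m + 30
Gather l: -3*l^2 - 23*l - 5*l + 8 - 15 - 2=-3*l^2 - 28*l - 9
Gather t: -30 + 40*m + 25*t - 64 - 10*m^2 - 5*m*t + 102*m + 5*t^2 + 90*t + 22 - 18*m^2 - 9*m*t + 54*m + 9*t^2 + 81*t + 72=-28*m^2 + 196*m + 14*t^2 + t*(196 - 14*m)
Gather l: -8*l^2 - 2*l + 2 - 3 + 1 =-8*l^2 - 2*l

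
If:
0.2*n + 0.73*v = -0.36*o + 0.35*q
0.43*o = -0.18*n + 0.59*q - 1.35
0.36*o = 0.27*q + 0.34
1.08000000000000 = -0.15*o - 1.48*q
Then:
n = -10.90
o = 0.37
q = -0.77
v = 2.44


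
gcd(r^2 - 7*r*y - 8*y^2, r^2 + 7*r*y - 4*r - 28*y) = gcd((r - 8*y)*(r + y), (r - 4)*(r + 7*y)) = 1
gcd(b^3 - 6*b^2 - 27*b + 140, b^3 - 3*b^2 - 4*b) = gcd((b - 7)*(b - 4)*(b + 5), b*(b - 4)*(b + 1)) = b - 4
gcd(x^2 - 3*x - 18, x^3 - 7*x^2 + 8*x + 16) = 1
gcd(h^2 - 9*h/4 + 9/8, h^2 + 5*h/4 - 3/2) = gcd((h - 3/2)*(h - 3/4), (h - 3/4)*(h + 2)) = h - 3/4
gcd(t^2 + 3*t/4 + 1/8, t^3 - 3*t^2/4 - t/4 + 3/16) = t + 1/2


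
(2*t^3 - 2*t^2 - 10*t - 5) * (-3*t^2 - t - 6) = -6*t^5 + 4*t^4 + 20*t^3 + 37*t^2 + 65*t + 30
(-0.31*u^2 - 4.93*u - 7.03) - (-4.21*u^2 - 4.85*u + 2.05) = 3.9*u^2 - 0.0800000000000001*u - 9.08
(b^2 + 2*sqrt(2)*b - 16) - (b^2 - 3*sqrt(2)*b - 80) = 5*sqrt(2)*b + 64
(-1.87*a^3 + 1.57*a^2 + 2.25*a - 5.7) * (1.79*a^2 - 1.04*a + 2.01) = -3.3473*a^5 + 4.7551*a^4 - 1.364*a^3 - 9.3873*a^2 + 10.4505*a - 11.457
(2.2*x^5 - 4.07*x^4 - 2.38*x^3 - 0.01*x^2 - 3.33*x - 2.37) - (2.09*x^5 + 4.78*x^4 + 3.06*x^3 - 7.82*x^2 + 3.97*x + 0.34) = 0.11*x^5 - 8.85*x^4 - 5.44*x^3 + 7.81*x^2 - 7.3*x - 2.71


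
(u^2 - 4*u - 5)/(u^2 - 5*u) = (u + 1)/u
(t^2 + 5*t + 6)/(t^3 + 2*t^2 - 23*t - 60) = (t + 2)/(t^2 - t - 20)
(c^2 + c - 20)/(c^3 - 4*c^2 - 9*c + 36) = (c + 5)/(c^2 - 9)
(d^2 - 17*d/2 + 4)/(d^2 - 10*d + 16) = (d - 1/2)/(d - 2)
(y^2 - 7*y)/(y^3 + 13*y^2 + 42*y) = (y - 7)/(y^2 + 13*y + 42)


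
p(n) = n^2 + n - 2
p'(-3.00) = -5.00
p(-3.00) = 4.00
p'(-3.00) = -5.00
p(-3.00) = 4.00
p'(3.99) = 8.98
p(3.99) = 17.91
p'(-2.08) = -3.16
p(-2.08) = 0.25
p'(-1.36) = -1.72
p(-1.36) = -1.51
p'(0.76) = 2.52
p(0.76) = -0.66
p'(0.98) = 2.96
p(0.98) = -0.06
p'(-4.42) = -7.84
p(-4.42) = 13.12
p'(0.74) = 2.48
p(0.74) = -0.71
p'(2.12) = 5.24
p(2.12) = 4.61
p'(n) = 2*n + 1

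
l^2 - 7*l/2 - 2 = (l - 4)*(l + 1/2)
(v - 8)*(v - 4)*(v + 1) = v^3 - 11*v^2 + 20*v + 32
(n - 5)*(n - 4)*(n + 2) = n^3 - 7*n^2 + 2*n + 40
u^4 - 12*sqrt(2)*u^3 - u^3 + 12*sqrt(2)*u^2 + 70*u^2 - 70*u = u*(u - 1)*(u - 7*sqrt(2))*(u - 5*sqrt(2))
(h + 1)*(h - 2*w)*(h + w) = h^3 - h^2*w + h^2 - 2*h*w^2 - h*w - 2*w^2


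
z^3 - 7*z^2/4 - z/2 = z*(z - 2)*(z + 1/4)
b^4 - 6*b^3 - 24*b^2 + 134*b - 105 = (b - 7)*(b - 3)*(b - 1)*(b + 5)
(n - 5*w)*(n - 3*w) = n^2 - 8*n*w + 15*w^2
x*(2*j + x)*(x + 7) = 2*j*x^2 + 14*j*x + x^3 + 7*x^2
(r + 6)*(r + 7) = r^2 + 13*r + 42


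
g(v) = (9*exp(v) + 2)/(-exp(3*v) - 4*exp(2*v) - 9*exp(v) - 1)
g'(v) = (9*exp(v) + 2)*(3*exp(3*v) + 8*exp(2*v) + 9*exp(v))/(-exp(3*v) - 4*exp(2*v) - 9*exp(v) - 1)^2 + 9*exp(v)/(-exp(3*v) - 4*exp(2*v) - 9*exp(v) - 1) = (18*exp(3*v) + 42*exp(2*v) + 16*exp(v) + 9)*exp(v)/(exp(6*v) + 8*exp(5*v) + 34*exp(4*v) + 74*exp(3*v) + 89*exp(2*v) + 18*exp(v) + 1)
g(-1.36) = -1.20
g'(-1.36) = 0.32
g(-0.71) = -0.99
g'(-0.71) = 0.34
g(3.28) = -0.01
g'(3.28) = 0.02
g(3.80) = -0.00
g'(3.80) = 0.01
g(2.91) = -0.02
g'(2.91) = 0.04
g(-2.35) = -1.51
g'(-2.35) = 0.29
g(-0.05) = -0.75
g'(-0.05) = 0.37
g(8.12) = -0.00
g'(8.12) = 0.00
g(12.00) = 0.00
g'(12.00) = 0.00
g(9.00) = 0.00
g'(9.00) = 0.00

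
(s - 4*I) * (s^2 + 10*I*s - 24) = s^3 + 6*I*s^2 + 16*s + 96*I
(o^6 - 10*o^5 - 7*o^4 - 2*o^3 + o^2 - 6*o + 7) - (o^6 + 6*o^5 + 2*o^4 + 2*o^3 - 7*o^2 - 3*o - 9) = -16*o^5 - 9*o^4 - 4*o^3 + 8*o^2 - 3*o + 16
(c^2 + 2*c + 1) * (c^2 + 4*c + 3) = c^4 + 6*c^3 + 12*c^2 + 10*c + 3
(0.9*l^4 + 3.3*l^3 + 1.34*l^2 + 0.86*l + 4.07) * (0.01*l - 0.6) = 0.009*l^5 - 0.507*l^4 - 1.9666*l^3 - 0.7954*l^2 - 0.4753*l - 2.442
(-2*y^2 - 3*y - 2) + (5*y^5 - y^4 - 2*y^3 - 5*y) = 5*y^5 - y^4 - 2*y^3 - 2*y^2 - 8*y - 2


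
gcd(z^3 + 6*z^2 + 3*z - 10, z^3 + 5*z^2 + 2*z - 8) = z^2 + z - 2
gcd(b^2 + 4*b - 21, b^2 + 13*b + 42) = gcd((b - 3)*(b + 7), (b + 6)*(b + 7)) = b + 7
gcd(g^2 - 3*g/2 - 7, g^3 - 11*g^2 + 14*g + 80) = g + 2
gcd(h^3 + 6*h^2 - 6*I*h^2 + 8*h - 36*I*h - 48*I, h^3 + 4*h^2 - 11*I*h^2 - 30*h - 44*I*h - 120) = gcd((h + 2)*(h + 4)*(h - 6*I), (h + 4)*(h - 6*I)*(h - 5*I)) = h^2 + h*(4 - 6*I) - 24*I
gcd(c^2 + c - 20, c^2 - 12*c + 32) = c - 4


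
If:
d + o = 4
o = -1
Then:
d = 5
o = -1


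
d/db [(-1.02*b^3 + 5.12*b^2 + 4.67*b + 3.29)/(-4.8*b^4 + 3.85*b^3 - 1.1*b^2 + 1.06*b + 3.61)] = (-4.896*b^6 + 49.152*b^5 + 48.658*b^4 + 25.0466*b^3 - 38.4819*b^2 + 44.2044*b + 13.3713)/(23.04*b^8 - 36.96*b^7 + 25.3825*b^6 - 18.646*b^5 - 25.284*b^4 + 25.465*b^3 - 6.8184*b^2 + 7.6532*b + 13.0321)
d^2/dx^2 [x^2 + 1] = 2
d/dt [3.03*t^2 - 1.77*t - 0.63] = 6.06*t - 1.77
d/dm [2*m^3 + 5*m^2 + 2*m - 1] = 6*m^2 + 10*m + 2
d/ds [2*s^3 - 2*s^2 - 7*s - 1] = 6*s^2 - 4*s - 7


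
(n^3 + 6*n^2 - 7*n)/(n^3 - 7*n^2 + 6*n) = (n + 7)/(n - 6)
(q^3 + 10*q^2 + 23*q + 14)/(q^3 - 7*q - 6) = (q + 7)/(q - 3)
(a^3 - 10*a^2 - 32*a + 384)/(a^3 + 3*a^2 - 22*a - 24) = (a^2 - 16*a + 64)/(a^2 - 3*a - 4)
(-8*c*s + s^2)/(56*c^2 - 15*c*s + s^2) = s/(-7*c + s)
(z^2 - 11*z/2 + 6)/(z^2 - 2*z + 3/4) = 2*(z - 4)/(2*z - 1)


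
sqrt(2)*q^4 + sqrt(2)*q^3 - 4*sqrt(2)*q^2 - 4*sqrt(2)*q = q*(q - 2)*(q + 2)*(sqrt(2)*q + sqrt(2))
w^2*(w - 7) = w^3 - 7*w^2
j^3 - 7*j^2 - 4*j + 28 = (j - 7)*(j - 2)*(j + 2)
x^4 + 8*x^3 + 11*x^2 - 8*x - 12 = (x - 1)*(x + 1)*(x + 2)*(x + 6)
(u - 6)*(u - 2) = u^2 - 8*u + 12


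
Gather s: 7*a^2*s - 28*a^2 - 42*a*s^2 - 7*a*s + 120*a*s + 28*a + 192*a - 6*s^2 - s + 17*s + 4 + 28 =-28*a^2 + 220*a + s^2*(-42*a - 6) + s*(7*a^2 + 113*a + 16) + 32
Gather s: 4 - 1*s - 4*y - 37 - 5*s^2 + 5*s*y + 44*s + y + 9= -5*s^2 + s*(5*y + 43) - 3*y - 24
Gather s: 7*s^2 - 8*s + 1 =7*s^2 - 8*s + 1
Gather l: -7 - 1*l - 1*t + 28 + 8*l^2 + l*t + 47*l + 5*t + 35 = 8*l^2 + l*(t + 46) + 4*t + 56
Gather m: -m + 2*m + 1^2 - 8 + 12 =m + 5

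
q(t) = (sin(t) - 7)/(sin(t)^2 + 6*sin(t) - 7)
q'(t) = (-2*sin(t)*cos(t) - 6*cos(t))*(sin(t) - 7)/(sin(t)^2 + 6*sin(t) - 7)^2 + cos(t)/(sin(t)^2 + 6*sin(t) - 7) = (14*sin(t) + cos(t)^2 + 34)*cos(t)/(sin(t)^2 + 6*sin(t) - 7)^2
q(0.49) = 1.65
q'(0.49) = 2.33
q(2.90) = 1.23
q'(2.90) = -1.23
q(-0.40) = 0.80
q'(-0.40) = 0.32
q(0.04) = 1.03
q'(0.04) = 0.78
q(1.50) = 299.62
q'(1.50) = 8454.52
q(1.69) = 105.91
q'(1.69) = -1771.13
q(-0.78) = 0.72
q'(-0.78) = 0.15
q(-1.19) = 0.68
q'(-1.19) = 0.06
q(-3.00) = 0.91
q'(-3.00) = -0.53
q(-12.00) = 1.85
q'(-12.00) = 2.92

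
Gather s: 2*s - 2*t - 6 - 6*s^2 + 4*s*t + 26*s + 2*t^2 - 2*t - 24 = -6*s^2 + s*(4*t + 28) + 2*t^2 - 4*t - 30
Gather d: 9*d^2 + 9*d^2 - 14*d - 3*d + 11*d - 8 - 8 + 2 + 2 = 18*d^2 - 6*d - 12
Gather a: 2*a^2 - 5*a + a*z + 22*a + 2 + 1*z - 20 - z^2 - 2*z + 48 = 2*a^2 + a*(z + 17) - z^2 - z + 30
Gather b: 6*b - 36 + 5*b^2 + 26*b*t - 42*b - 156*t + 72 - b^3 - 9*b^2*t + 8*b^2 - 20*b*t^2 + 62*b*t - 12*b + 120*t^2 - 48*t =-b^3 + b^2*(13 - 9*t) + b*(-20*t^2 + 88*t - 48) + 120*t^2 - 204*t + 36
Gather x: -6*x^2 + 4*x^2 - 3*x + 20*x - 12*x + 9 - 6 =-2*x^2 + 5*x + 3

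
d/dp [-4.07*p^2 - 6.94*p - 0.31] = -8.14*p - 6.94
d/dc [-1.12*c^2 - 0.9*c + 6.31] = -2.24*c - 0.9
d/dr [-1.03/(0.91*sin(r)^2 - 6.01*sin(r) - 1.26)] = (1.8746*sin(r) - 6.1903)*cos(r)/(-0.91*sin(r)^2 + 6.01*sin(r) + 1.26)^2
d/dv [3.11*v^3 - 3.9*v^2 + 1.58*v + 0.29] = 9.33*v^2 - 7.8*v + 1.58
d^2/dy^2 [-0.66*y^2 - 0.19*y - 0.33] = -1.32000000000000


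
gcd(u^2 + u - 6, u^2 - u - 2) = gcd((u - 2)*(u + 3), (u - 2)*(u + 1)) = u - 2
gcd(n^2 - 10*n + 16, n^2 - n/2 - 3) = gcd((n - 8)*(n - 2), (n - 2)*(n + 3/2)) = n - 2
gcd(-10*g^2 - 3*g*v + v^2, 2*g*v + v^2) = 2*g + v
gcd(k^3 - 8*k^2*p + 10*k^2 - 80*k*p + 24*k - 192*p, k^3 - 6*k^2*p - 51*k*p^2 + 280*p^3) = -k + 8*p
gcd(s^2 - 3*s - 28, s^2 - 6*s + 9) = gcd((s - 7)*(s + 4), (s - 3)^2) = 1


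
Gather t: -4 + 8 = 4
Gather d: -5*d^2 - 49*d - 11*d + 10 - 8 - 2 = -5*d^2 - 60*d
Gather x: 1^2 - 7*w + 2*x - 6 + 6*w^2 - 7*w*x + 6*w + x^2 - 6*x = 6*w^2 - w + x^2 + x*(-7*w - 4) - 5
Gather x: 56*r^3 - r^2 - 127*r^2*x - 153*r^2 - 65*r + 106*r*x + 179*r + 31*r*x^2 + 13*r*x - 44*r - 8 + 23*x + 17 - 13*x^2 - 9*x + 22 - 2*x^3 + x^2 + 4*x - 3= 56*r^3 - 154*r^2 + 70*r - 2*x^3 + x^2*(31*r - 12) + x*(-127*r^2 + 119*r + 18) + 28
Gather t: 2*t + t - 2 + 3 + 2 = 3*t + 3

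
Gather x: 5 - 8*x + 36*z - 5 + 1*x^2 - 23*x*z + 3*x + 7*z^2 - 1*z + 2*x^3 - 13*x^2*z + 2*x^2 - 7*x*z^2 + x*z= 2*x^3 + x^2*(3 - 13*z) + x*(-7*z^2 - 22*z - 5) + 7*z^2 + 35*z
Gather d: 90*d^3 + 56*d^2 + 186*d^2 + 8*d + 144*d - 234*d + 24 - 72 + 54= 90*d^3 + 242*d^2 - 82*d + 6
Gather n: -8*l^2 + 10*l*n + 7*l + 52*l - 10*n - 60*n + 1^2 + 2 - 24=-8*l^2 + 59*l + n*(10*l - 70) - 21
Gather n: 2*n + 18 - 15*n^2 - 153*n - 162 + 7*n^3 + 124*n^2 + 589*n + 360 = 7*n^3 + 109*n^2 + 438*n + 216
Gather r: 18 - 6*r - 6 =12 - 6*r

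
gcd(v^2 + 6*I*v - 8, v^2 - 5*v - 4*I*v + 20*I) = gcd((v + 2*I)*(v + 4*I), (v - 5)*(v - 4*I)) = 1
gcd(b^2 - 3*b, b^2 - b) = b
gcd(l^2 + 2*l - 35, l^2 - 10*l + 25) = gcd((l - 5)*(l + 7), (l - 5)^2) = l - 5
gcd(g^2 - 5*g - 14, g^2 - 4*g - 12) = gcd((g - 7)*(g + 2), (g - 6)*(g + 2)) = g + 2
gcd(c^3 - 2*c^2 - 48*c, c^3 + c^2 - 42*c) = c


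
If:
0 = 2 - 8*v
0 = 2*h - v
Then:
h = 1/8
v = 1/4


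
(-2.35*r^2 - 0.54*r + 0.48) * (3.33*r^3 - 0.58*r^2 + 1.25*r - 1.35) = -7.8255*r^5 - 0.4352*r^4 - 1.0259*r^3 + 2.2191*r^2 + 1.329*r - 0.648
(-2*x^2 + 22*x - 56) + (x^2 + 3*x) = -x^2 + 25*x - 56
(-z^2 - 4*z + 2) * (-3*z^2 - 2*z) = 3*z^4 + 14*z^3 + 2*z^2 - 4*z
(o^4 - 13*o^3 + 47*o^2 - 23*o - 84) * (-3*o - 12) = -3*o^5 + 27*o^4 + 15*o^3 - 495*o^2 + 528*o + 1008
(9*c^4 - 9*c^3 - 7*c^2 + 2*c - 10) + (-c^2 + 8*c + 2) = 9*c^4 - 9*c^3 - 8*c^2 + 10*c - 8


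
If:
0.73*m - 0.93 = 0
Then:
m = 1.27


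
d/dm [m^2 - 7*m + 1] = 2*m - 7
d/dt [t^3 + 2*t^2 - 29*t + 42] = 3*t^2 + 4*t - 29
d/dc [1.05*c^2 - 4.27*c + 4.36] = 2.1*c - 4.27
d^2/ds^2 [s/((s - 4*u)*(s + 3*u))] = 2*(s^3 + 36*s*u^2 - 12*u^3)/(s^6 - 3*s^5*u - 33*s^4*u^2 + 71*s^3*u^3 + 396*s^2*u^4 - 432*s*u^5 - 1728*u^6)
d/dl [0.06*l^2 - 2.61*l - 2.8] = 0.12*l - 2.61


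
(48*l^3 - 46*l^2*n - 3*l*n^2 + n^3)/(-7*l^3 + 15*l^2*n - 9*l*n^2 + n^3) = (-48*l^2 - 2*l*n + n^2)/(7*l^2 - 8*l*n + n^2)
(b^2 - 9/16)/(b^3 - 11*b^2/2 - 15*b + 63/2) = (16*b^2 - 9)/(8*(2*b^3 - 11*b^2 - 30*b + 63))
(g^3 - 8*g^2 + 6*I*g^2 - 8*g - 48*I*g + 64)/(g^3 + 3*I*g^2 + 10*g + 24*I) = (g - 8)/(g - 3*I)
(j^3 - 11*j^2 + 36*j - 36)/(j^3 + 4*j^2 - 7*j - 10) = (j^2 - 9*j + 18)/(j^2 + 6*j + 5)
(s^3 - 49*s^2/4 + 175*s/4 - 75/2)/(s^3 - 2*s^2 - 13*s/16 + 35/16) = 4*(s^2 - 11*s + 30)/(4*s^2 - 3*s - 7)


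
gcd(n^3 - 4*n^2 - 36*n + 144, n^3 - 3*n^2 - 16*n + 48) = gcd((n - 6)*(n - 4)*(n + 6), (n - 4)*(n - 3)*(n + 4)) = n - 4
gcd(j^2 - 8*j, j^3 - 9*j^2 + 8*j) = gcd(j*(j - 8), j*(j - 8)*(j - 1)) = j^2 - 8*j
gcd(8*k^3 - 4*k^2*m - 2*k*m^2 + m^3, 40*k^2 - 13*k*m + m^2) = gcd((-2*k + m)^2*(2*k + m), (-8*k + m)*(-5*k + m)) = 1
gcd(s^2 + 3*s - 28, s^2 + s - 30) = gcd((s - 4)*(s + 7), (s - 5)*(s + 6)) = 1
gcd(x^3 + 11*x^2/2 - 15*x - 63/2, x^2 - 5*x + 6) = x - 3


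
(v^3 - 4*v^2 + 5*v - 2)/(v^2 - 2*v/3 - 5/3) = 3*(-v^3 + 4*v^2 - 5*v + 2)/(-3*v^2 + 2*v + 5)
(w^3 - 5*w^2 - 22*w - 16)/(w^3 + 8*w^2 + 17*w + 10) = (w - 8)/(w + 5)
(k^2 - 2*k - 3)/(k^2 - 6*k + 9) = (k + 1)/(k - 3)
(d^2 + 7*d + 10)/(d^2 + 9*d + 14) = (d + 5)/(d + 7)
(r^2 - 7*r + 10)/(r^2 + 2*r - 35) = (r - 2)/(r + 7)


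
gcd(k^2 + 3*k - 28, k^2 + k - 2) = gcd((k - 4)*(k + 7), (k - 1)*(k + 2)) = 1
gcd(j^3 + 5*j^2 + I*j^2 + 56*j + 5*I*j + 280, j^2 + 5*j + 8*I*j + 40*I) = j^2 + j*(5 + 8*I) + 40*I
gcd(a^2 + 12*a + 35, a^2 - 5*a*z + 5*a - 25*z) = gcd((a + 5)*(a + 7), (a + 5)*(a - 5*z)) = a + 5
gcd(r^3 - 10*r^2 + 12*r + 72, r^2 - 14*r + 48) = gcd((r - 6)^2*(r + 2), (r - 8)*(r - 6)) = r - 6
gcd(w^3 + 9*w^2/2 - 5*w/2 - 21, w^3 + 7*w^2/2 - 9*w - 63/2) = w^2 + 13*w/2 + 21/2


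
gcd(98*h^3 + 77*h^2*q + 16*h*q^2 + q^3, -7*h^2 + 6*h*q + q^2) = 7*h + q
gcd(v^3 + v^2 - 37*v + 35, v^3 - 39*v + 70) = v^2 + 2*v - 35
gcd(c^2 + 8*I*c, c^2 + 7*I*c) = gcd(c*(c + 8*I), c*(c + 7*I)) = c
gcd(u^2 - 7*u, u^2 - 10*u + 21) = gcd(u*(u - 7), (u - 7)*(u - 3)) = u - 7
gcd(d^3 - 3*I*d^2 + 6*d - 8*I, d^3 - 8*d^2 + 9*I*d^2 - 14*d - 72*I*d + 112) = d + 2*I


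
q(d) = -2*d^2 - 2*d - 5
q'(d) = -4*d - 2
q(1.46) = -12.18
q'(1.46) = -7.84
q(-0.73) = -4.61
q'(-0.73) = 0.92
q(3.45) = -35.70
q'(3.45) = -15.80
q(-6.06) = -66.33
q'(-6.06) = 22.24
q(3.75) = -40.62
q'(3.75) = -17.00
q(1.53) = -12.74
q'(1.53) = -8.12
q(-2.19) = -10.21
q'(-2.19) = 6.76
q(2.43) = -21.67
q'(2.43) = -11.72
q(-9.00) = -149.00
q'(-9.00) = 34.00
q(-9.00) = -149.00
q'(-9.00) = 34.00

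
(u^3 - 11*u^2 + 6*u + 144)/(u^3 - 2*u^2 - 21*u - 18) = (u - 8)/(u + 1)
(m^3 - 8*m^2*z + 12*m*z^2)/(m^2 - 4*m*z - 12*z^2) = m*(m - 2*z)/(m + 2*z)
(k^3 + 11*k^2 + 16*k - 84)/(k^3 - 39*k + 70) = (k + 6)/(k - 5)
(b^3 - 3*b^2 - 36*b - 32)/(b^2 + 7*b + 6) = (b^2 - 4*b - 32)/(b + 6)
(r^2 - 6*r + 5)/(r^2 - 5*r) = (r - 1)/r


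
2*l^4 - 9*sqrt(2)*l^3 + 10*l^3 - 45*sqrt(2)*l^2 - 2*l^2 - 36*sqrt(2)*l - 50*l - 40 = (l + 4)*(l - 5*sqrt(2))*(sqrt(2)*l + 1)*(sqrt(2)*l + sqrt(2))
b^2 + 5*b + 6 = (b + 2)*(b + 3)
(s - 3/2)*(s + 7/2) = s^2 + 2*s - 21/4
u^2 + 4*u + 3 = (u + 1)*(u + 3)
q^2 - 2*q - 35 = (q - 7)*(q + 5)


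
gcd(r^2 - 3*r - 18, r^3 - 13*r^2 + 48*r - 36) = r - 6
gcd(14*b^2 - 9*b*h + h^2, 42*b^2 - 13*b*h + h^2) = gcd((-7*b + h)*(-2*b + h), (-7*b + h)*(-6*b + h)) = 7*b - h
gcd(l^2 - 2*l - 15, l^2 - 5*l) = l - 5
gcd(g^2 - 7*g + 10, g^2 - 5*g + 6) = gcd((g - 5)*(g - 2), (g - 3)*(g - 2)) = g - 2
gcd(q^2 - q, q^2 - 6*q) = q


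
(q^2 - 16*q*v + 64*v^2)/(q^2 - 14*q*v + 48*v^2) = (q - 8*v)/(q - 6*v)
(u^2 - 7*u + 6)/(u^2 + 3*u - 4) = (u - 6)/(u + 4)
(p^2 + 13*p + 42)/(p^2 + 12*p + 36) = (p + 7)/(p + 6)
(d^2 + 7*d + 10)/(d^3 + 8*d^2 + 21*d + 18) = (d + 5)/(d^2 + 6*d + 9)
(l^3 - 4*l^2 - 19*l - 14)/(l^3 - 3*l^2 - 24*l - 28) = (l + 1)/(l + 2)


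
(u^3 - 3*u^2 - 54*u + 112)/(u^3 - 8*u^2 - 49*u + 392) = (u - 2)/(u - 7)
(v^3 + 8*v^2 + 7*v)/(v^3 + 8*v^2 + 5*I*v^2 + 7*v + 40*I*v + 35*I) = v/(v + 5*I)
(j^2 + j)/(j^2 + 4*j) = (j + 1)/(j + 4)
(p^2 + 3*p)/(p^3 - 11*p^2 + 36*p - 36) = p*(p + 3)/(p^3 - 11*p^2 + 36*p - 36)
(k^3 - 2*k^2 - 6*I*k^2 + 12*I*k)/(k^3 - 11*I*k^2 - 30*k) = (k - 2)/(k - 5*I)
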